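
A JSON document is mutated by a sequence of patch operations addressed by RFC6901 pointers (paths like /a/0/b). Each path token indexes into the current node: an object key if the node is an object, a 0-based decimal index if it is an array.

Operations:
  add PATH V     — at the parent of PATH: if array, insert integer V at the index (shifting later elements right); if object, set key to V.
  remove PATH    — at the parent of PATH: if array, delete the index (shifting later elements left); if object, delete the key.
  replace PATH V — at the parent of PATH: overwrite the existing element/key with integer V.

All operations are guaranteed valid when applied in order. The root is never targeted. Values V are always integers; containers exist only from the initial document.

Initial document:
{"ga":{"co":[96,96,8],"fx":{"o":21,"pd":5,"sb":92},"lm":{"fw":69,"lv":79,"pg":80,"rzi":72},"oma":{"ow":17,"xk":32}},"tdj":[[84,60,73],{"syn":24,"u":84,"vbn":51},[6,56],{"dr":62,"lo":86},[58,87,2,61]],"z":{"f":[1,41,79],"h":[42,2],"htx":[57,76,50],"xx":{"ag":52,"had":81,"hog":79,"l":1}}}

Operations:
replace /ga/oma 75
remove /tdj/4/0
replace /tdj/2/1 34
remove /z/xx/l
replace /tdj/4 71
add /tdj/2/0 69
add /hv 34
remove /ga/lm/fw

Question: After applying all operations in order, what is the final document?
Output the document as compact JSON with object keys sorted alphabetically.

After op 1 (replace /ga/oma 75): {"ga":{"co":[96,96,8],"fx":{"o":21,"pd":5,"sb":92},"lm":{"fw":69,"lv":79,"pg":80,"rzi":72},"oma":75},"tdj":[[84,60,73],{"syn":24,"u":84,"vbn":51},[6,56],{"dr":62,"lo":86},[58,87,2,61]],"z":{"f":[1,41,79],"h":[42,2],"htx":[57,76,50],"xx":{"ag":52,"had":81,"hog":79,"l":1}}}
After op 2 (remove /tdj/4/0): {"ga":{"co":[96,96,8],"fx":{"o":21,"pd":5,"sb":92},"lm":{"fw":69,"lv":79,"pg":80,"rzi":72},"oma":75},"tdj":[[84,60,73],{"syn":24,"u":84,"vbn":51},[6,56],{"dr":62,"lo":86},[87,2,61]],"z":{"f":[1,41,79],"h":[42,2],"htx":[57,76,50],"xx":{"ag":52,"had":81,"hog":79,"l":1}}}
After op 3 (replace /tdj/2/1 34): {"ga":{"co":[96,96,8],"fx":{"o":21,"pd":5,"sb":92},"lm":{"fw":69,"lv":79,"pg":80,"rzi":72},"oma":75},"tdj":[[84,60,73],{"syn":24,"u":84,"vbn":51},[6,34],{"dr":62,"lo":86},[87,2,61]],"z":{"f":[1,41,79],"h":[42,2],"htx":[57,76,50],"xx":{"ag":52,"had":81,"hog":79,"l":1}}}
After op 4 (remove /z/xx/l): {"ga":{"co":[96,96,8],"fx":{"o":21,"pd":5,"sb":92},"lm":{"fw":69,"lv":79,"pg":80,"rzi":72},"oma":75},"tdj":[[84,60,73],{"syn":24,"u":84,"vbn":51},[6,34],{"dr":62,"lo":86},[87,2,61]],"z":{"f":[1,41,79],"h":[42,2],"htx":[57,76,50],"xx":{"ag":52,"had":81,"hog":79}}}
After op 5 (replace /tdj/4 71): {"ga":{"co":[96,96,8],"fx":{"o":21,"pd":5,"sb":92},"lm":{"fw":69,"lv":79,"pg":80,"rzi":72},"oma":75},"tdj":[[84,60,73],{"syn":24,"u":84,"vbn":51},[6,34],{"dr":62,"lo":86},71],"z":{"f":[1,41,79],"h":[42,2],"htx":[57,76,50],"xx":{"ag":52,"had":81,"hog":79}}}
After op 6 (add /tdj/2/0 69): {"ga":{"co":[96,96,8],"fx":{"o":21,"pd":5,"sb":92},"lm":{"fw":69,"lv":79,"pg":80,"rzi":72},"oma":75},"tdj":[[84,60,73],{"syn":24,"u":84,"vbn":51},[69,6,34],{"dr":62,"lo":86},71],"z":{"f":[1,41,79],"h":[42,2],"htx":[57,76,50],"xx":{"ag":52,"had":81,"hog":79}}}
After op 7 (add /hv 34): {"ga":{"co":[96,96,8],"fx":{"o":21,"pd":5,"sb":92},"lm":{"fw":69,"lv":79,"pg":80,"rzi":72},"oma":75},"hv":34,"tdj":[[84,60,73],{"syn":24,"u":84,"vbn":51},[69,6,34],{"dr":62,"lo":86},71],"z":{"f":[1,41,79],"h":[42,2],"htx":[57,76,50],"xx":{"ag":52,"had":81,"hog":79}}}
After op 8 (remove /ga/lm/fw): {"ga":{"co":[96,96,8],"fx":{"o":21,"pd":5,"sb":92},"lm":{"lv":79,"pg":80,"rzi":72},"oma":75},"hv":34,"tdj":[[84,60,73],{"syn":24,"u":84,"vbn":51},[69,6,34],{"dr":62,"lo":86},71],"z":{"f":[1,41,79],"h":[42,2],"htx":[57,76,50],"xx":{"ag":52,"had":81,"hog":79}}}

Answer: {"ga":{"co":[96,96,8],"fx":{"o":21,"pd":5,"sb":92},"lm":{"lv":79,"pg":80,"rzi":72},"oma":75},"hv":34,"tdj":[[84,60,73],{"syn":24,"u":84,"vbn":51},[69,6,34],{"dr":62,"lo":86},71],"z":{"f":[1,41,79],"h":[42,2],"htx":[57,76,50],"xx":{"ag":52,"had":81,"hog":79}}}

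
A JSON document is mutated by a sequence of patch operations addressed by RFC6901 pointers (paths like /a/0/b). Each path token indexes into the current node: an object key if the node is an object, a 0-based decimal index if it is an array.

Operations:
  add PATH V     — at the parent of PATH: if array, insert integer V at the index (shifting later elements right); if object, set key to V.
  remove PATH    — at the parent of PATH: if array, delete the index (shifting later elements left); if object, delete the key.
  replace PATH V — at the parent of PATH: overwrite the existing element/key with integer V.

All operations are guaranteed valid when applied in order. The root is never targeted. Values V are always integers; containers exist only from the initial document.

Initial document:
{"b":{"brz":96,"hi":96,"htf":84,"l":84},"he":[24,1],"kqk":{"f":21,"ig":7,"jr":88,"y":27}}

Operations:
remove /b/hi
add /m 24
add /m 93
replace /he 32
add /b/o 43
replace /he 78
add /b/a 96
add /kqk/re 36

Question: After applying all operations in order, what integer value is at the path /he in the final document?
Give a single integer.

After op 1 (remove /b/hi): {"b":{"brz":96,"htf":84,"l":84},"he":[24,1],"kqk":{"f":21,"ig":7,"jr":88,"y":27}}
After op 2 (add /m 24): {"b":{"brz":96,"htf":84,"l":84},"he":[24,1],"kqk":{"f":21,"ig":7,"jr":88,"y":27},"m":24}
After op 3 (add /m 93): {"b":{"brz":96,"htf":84,"l":84},"he":[24,1],"kqk":{"f":21,"ig":7,"jr":88,"y":27},"m":93}
After op 4 (replace /he 32): {"b":{"brz":96,"htf":84,"l":84},"he":32,"kqk":{"f":21,"ig":7,"jr":88,"y":27},"m":93}
After op 5 (add /b/o 43): {"b":{"brz":96,"htf":84,"l":84,"o":43},"he":32,"kqk":{"f":21,"ig":7,"jr":88,"y":27},"m":93}
After op 6 (replace /he 78): {"b":{"brz":96,"htf":84,"l":84,"o":43},"he":78,"kqk":{"f":21,"ig":7,"jr":88,"y":27},"m":93}
After op 7 (add /b/a 96): {"b":{"a":96,"brz":96,"htf":84,"l":84,"o":43},"he":78,"kqk":{"f":21,"ig":7,"jr":88,"y":27},"m":93}
After op 8 (add /kqk/re 36): {"b":{"a":96,"brz":96,"htf":84,"l":84,"o":43},"he":78,"kqk":{"f":21,"ig":7,"jr":88,"re":36,"y":27},"m":93}
Value at /he: 78

Answer: 78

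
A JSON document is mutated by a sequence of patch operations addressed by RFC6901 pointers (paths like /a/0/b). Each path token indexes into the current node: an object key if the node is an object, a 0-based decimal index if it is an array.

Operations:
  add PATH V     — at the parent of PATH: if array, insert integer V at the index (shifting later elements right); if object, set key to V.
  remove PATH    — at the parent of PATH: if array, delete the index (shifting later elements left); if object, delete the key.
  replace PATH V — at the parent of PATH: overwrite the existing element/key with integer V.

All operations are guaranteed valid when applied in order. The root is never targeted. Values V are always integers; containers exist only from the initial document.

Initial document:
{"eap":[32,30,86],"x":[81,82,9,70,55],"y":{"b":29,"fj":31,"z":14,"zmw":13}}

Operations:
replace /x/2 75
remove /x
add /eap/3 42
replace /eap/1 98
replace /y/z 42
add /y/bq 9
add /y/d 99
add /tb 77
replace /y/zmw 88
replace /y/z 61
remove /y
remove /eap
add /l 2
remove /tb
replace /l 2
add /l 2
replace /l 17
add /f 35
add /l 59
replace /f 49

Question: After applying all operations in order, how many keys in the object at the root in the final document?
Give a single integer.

After op 1 (replace /x/2 75): {"eap":[32,30,86],"x":[81,82,75,70,55],"y":{"b":29,"fj":31,"z":14,"zmw":13}}
After op 2 (remove /x): {"eap":[32,30,86],"y":{"b":29,"fj":31,"z":14,"zmw":13}}
After op 3 (add /eap/3 42): {"eap":[32,30,86,42],"y":{"b":29,"fj":31,"z":14,"zmw":13}}
After op 4 (replace /eap/1 98): {"eap":[32,98,86,42],"y":{"b":29,"fj":31,"z":14,"zmw":13}}
After op 5 (replace /y/z 42): {"eap":[32,98,86,42],"y":{"b":29,"fj":31,"z":42,"zmw":13}}
After op 6 (add /y/bq 9): {"eap":[32,98,86,42],"y":{"b":29,"bq":9,"fj":31,"z":42,"zmw":13}}
After op 7 (add /y/d 99): {"eap":[32,98,86,42],"y":{"b":29,"bq":9,"d":99,"fj":31,"z":42,"zmw":13}}
After op 8 (add /tb 77): {"eap":[32,98,86,42],"tb":77,"y":{"b":29,"bq":9,"d":99,"fj":31,"z":42,"zmw":13}}
After op 9 (replace /y/zmw 88): {"eap":[32,98,86,42],"tb":77,"y":{"b":29,"bq":9,"d":99,"fj":31,"z":42,"zmw":88}}
After op 10 (replace /y/z 61): {"eap":[32,98,86,42],"tb":77,"y":{"b":29,"bq":9,"d":99,"fj":31,"z":61,"zmw":88}}
After op 11 (remove /y): {"eap":[32,98,86,42],"tb":77}
After op 12 (remove /eap): {"tb":77}
After op 13 (add /l 2): {"l":2,"tb":77}
After op 14 (remove /tb): {"l":2}
After op 15 (replace /l 2): {"l":2}
After op 16 (add /l 2): {"l":2}
After op 17 (replace /l 17): {"l":17}
After op 18 (add /f 35): {"f":35,"l":17}
After op 19 (add /l 59): {"f":35,"l":59}
After op 20 (replace /f 49): {"f":49,"l":59}
Size at the root: 2

Answer: 2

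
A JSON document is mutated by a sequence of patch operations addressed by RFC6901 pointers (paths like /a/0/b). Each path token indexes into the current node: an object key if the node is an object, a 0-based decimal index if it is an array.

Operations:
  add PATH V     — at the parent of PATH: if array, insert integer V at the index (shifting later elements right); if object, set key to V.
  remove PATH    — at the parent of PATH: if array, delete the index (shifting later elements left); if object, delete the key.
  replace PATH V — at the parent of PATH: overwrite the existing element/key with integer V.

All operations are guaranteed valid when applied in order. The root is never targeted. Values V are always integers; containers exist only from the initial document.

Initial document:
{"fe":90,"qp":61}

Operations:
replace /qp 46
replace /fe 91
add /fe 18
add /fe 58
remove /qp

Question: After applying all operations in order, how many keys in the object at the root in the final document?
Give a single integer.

Answer: 1

Derivation:
After op 1 (replace /qp 46): {"fe":90,"qp":46}
After op 2 (replace /fe 91): {"fe":91,"qp":46}
After op 3 (add /fe 18): {"fe":18,"qp":46}
After op 4 (add /fe 58): {"fe":58,"qp":46}
After op 5 (remove /qp): {"fe":58}
Size at the root: 1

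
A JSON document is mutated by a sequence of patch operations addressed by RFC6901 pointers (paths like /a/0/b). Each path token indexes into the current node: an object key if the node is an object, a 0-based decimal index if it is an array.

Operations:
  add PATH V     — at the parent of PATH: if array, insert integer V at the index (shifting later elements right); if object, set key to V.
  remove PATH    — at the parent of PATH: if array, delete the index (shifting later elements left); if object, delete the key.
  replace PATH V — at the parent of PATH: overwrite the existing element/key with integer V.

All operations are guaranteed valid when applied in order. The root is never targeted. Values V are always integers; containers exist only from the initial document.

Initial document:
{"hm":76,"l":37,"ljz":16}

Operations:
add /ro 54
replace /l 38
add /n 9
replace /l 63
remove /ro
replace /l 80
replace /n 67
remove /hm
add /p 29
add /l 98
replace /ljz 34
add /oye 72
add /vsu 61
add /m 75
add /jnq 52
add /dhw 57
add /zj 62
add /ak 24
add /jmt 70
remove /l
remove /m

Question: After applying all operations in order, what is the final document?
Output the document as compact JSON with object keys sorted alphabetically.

After op 1 (add /ro 54): {"hm":76,"l":37,"ljz":16,"ro":54}
After op 2 (replace /l 38): {"hm":76,"l":38,"ljz":16,"ro":54}
After op 3 (add /n 9): {"hm":76,"l":38,"ljz":16,"n":9,"ro":54}
After op 4 (replace /l 63): {"hm":76,"l":63,"ljz":16,"n":9,"ro":54}
After op 5 (remove /ro): {"hm":76,"l":63,"ljz":16,"n":9}
After op 6 (replace /l 80): {"hm":76,"l":80,"ljz":16,"n":9}
After op 7 (replace /n 67): {"hm":76,"l":80,"ljz":16,"n":67}
After op 8 (remove /hm): {"l":80,"ljz":16,"n":67}
After op 9 (add /p 29): {"l":80,"ljz":16,"n":67,"p":29}
After op 10 (add /l 98): {"l":98,"ljz":16,"n":67,"p":29}
After op 11 (replace /ljz 34): {"l":98,"ljz":34,"n":67,"p":29}
After op 12 (add /oye 72): {"l":98,"ljz":34,"n":67,"oye":72,"p":29}
After op 13 (add /vsu 61): {"l":98,"ljz":34,"n":67,"oye":72,"p":29,"vsu":61}
After op 14 (add /m 75): {"l":98,"ljz":34,"m":75,"n":67,"oye":72,"p":29,"vsu":61}
After op 15 (add /jnq 52): {"jnq":52,"l":98,"ljz":34,"m":75,"n":67,"oye":72,"p":29,"vsu":61}
After op 16 (add /dhw 57): {"dhw":57,"jnq":52,"l":98,"ljz":34,"m":75,"n":67,"oye":72,"p":29,"vsu":61}
After op 17 (add /zj 62): {"dhw":57,"jnq":52,"l":98,"ljz":34,"m":75,"n":67,"oye":72,"p":29,"vsu":61,"zj":62}
After op 18 (add /ak 24): {"ak":24,"dhw":57,"jnq":52,"l":98,"ljz":34,"m":75,"n":67,"oye":72,"p":29,"vsu":61,"zj":62}
After op 19 (add /jmt 70): {"ak":24,"dhw":57,"jmt":70,"jnq":52,"l":98,"ljz":34,"m":75,"n":67,"oye":72,"p":29,"vsu":61,"zj":62}
After op 20 (remove /l): {"ak":24,"dhw":57,"jmt":70,"jnq":52,"ljz":34,"m":75,"n":67,"oye":72,"p":29,"vsu":61,"zj":62}
After op 21 (remove /m): {"ak":24,"dhw":57,"jmt":70,"jnq":52,"ljz":34,"n":67,"oye":72,"p":29,"vsu":61,"zj":62}

Answer: {"ak":24,"dhw":57,"jmt":70,"jnq":52,"ljz":34,"n":67,"oye":72,"p":29,"vsu":61,"zj":62}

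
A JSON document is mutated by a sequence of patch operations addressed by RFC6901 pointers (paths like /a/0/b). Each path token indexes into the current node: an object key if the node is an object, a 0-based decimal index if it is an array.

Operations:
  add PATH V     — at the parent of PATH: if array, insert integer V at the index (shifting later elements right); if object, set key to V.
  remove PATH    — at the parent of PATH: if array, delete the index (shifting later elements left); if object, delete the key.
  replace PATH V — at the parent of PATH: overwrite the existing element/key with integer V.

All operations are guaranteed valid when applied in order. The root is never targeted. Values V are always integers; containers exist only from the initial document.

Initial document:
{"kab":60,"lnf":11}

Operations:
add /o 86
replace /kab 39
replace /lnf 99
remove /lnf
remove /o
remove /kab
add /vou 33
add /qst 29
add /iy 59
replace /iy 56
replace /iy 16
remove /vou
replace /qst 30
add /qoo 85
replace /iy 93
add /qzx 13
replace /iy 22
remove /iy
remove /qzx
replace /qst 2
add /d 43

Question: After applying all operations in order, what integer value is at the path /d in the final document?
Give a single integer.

Answer: 43

Derivation:
After op 1 (add /o 86): {"kab":60,"lnf":11,"o":86}
After op 2 (replace /kab 39): {"kab":39,"lnf":11,"o":86}
After op 3 (replace /lnf 99): {"kab":39,"lnf":99,"o":86}
After op 4 (remove /lnf): {"kab":39,"o":86}
After op 5 (remove /o): {"kab":39}
After op 6 (remove /kab): {}
After op 7 (add /vou 33): {"vou":33}
After op 8 (add /qst 29): {"qst":29,"vou":33}
After op 9 (add /iy 59): {"iy":59,"qst":29,"vou":33}
After op 10 (replace /iy 56): {"iy":56,"qst":29,"vou":33}
After op 11 (replace /iy 16): {"iy":16,"qst":29,"vou":33}
After op 12 (remove /vou): {"iy":16,"qst":29}
After op 13 (replace /qst 30): {"iy":16,"qst":30}
After op 14 (add /qoo 85): {"iy":16,"qoo":85,"qst":30}
After op 15 (replace /iy 93): {"iy":93,"qoo":85,"qst":30}
After op 16 (add /qzx 13): {"iy":93,"qoo":85,"qst":30,"qzx":13}
After op 17 (replace /iy 22): {"iy":22,"qoo":85,"qst":30,"qzx":13}
After op 18 (remove /iy): {"qoo":85,"qst":30,"qzx":13}
After op 19 (remove /qzx): {"qoo":85,"qst":30}
After op 20 (replace /qst 2): {"qoo":85,"qst":2}
After op 21 (add /d 43): {"d":43,"qoo":85,"qst":2}
Value at /d: 43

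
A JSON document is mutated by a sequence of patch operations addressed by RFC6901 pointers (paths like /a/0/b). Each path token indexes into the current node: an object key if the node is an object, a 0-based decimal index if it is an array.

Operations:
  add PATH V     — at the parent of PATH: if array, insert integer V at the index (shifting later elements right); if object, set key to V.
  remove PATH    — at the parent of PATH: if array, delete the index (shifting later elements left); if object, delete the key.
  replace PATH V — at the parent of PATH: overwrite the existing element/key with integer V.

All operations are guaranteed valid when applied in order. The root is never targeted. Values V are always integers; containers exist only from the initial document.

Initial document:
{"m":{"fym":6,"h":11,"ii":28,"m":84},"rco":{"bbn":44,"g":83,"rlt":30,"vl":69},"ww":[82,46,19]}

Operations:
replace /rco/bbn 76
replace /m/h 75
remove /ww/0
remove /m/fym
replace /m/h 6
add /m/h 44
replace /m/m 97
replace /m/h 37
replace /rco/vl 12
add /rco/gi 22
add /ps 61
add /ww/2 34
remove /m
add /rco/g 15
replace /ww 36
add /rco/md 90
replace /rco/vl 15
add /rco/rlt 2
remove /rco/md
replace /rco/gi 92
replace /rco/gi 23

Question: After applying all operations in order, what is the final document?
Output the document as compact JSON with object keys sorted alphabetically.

After op 1 (replace /rco/bbn 76): {"m":{"fym":6,"h":11,"ii":28,"m":84},"rco":{"bbn":76,"g":83,"rlt":30,"vl":69},"ww":[82,46,19]}
After op 2 (replace /m/h 75): {"m":{"fym":6,"h":75,"ii":28,"m":84},"rco":{"bbn":76,"g":83,"rlt":30,"vl":69},"ww":[82,46,19]}
After op 3 (remove /ww/0): {"m":{"fym":6,"h":75,"ii":28,"m":84},"rco":{"bbn":76,"g":83,"rlt":30,"vl":69},"ww":[46,19]}
After op 4 (remove /m/fym): {"m":{"h":75,"ii":28,"m":84},"rco":{"bbn":76,"g":83,"rlt":30,"vl":69},"ww":[46,19]}
After op 5 (replace /m/h 6): {"m":{"h":6,"ii":28,"m":84},"rco":{"bbn":76,"g":83,"rlt":30,"vl":69},"ww":[46,19]}
After op 6 (add /m/h 44): {"m":{"h":44,"ii":28,"m":84},"rco":{"bbn":76,"g":83,"rlt":30,"vl":69},"ww":[46,19]}
After op 7 (replace /m/m 97): {"m":{"h":44,"ii":28,"m":97},"rco":{"bbn":76,"g":83,"rlt":30,"vl":69},"ww":[46,19]}
After op 8 (replace /m/h 37): {"m":{"h":37,"ii":28,"m":97},"rco":{"bbn":76,"g":83,"rlt":30,"vl":69},"ww":[46,19]}
After op 9 (replace /rco/vl 12): {"m":{"h":37,"ii":28,"m":97},"rco":{"bbn":76,"g":83,"rlt":30,"vl":12},"ww":[46,19]}
After op 10 (add /rco/gi 22): {"m":{"h":37,"ii":28,"m":97},"rco":{"bbn":76,"g":83,"gi":22,"rlt":30,"vl":12},"ww":[46,19]}
After op 11 (add /ps 61): {"m":{"h":37,"ii":28,"m":97},"ps":61,"rco":{"bbn":76,"g":83,"gi":22,"rlt":30,"vl":12},"ww":[46,19]}
After op 12 (add /ww/2 34): {"m":{"h":37,"ii":28,"m":97},"ps":61,"rco":{"bbn":76,"g":83,"gi":22,"rlt":30,"vl":12},"ww":[46,19,34]}
After op 13 (remove /m): {"ps":61,"rco":{"bbn":76,"g":83,"gi":22,"rlt":30,"vl":12},"ww":[46,19,34]}
After op 14 (add /rco/g 15): {"ps":61,"rco":{"bbn":76,"g":15,"gi":22,"rlt":30,"vl":12},"ww":[46,19,34]}
After op 15 (replace /ww 36): {"ps":61,"rco":{"bbn":76,"g":15,"gi":22,"rlt":30,"vl":12},"ww":36}
After op 16 (add /rco/md 90): {"ps":61,"rco":{"bbn":76,"g":15,"gi":22,"md":90,"rlt":30,"vl":12},"ww":36}
After op 17 (replace /rco/vl 15): {"ps":61,"rco":{"bbn":76,"g":15,"gi":22,"md":90,"rlt":30,"vl":15},"ww":36}
After op 18 (add /rco/rlt 2): {"ps":61,"rco":{"bbn":76,"g":15,"gi":22,"md":90,"rlt":2,"vl":15},"ww":36}
After op 19 (remove /rco/md): {"ps":61,"rco":{"bbn":76,"g":15,"gi":22,"rlt":2,"vl":15},"ww":36}
After op 20 (replace /rco/gi 92): {"ps":61,"rco":{"bbn":76,"g":15,"gi":92,"rlt":2,"vl":15},"ww":36}
After op 21 (replace /rco/gi 23): {"ps":61,"rco":{"bbn":76,"g":15,"gi":23,"rlt":2,"vl":15},"ww":36}

Answer: {"ps":61,"rco":{"bbn":76,"g":15,"gi":23,"rlt":2,"vl":15},"ww":36}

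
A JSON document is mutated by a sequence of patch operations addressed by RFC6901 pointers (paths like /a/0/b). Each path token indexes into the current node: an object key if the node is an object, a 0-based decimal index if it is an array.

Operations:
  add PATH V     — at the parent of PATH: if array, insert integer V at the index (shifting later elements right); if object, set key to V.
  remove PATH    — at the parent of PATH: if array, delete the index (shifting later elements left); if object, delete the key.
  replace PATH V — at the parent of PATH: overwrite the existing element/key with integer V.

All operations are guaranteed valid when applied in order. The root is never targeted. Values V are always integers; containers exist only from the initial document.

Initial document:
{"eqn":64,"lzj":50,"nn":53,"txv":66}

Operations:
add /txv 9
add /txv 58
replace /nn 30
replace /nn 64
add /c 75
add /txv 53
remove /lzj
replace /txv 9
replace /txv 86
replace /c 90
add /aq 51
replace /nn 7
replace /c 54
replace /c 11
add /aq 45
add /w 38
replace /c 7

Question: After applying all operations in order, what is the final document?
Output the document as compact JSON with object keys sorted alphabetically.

After op 1 (add /txv 9): {"eqn":64,"lzj":50,"nn":53,"txv":9}
After op 2 (add /txv 58): {"eqn":64,"lzj":50,"nn":53,"txv":58}
After op 3 (replace /nn 30): {"eqn":64,"lzj":50,"nn":30,"txv":58}
After op 4 (replace /nn 64): {"eqn":64,"lzj":50,"nn":64,"txv":58}
After op 5 (add /c 75): {"c":75,"eqn":64,"lzj":50,"nn":64,"txv":58}
After op 6 (add /txv 53): {"c":75,"eqn":64,"lzj":50,"nn":64,"txv":53}
After op 7 (remove /lzj): {"c":75,"eqn":64,"nn":64,"txv":53}
After op 8 (replace /txv 9): {"c":75,"eqn":64,"nn":64,"txv":9}
After op 9 (replace /txv 86): {"c":75,"eqn":64,"nn":64,"txv":86}
After op 10 (replace /c 90): {"c":90,"eqn":64,"nn":64,"txv":86}
After op 11 (add /aq 51): {"aq":51,"c":90,"eqn":64,"nn":64,"txv":86}
After op 12 (replace /nn 7): {"aq":51,"c":90,"eqn":64,"nn":7,"txv":86}
After op 13 (replace /c 54): {"aq":51,"c":54,"eqn":64,"nn":7,"txv":86}
After op 14 (replace /c 11): {"aq":51,"c":11,"eqn":64,"nn":7,"txv":86}
After op 15 (add /aq 45): {"aq":45,"c":11,"eqn":64,"nn":7,"txv":86}
After op 16 (add /w 38): {"aq":45,"c":11,"eqn":64,"nn":7,"txv":86,"w":38}
After op 17 (replace /c 7): {"aq":45,"c":7,"eqn":64,"nn":7,"txv":86,"w":38}

Answer: {"aq":45,"c":7,"eqn":64,"nn":7,"txv":86,"w":38}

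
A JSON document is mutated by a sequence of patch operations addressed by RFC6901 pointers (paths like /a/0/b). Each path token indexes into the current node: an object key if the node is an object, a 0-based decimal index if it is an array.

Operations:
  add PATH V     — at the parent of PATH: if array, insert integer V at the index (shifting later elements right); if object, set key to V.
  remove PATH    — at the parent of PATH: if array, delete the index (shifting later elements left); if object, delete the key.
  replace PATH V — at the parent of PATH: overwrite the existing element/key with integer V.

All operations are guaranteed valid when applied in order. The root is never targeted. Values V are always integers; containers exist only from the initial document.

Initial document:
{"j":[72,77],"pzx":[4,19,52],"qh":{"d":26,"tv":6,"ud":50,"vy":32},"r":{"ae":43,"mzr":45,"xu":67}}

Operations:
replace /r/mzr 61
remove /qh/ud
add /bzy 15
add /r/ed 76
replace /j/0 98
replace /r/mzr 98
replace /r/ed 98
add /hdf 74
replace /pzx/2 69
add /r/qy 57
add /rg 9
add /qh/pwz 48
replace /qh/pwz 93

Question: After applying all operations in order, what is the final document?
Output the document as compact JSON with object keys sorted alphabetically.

After op 1 (replace /r/mzr 61): {"j":[72,77],"pzx":[4,19,52],"qh":{"d":26,"tv":6,"ud":50,"vy":32},"r":{"ae":43,"mzr":61,"xu":67}}
After op 2 (remove /qh/ud): {"j":[72,77],"pzx":[4,19,52],"qh":{"d":26,"tv":6,"vy":32},"r":{"ae":43,"mzr":61,"xu":67}}
After op 3 (add /bzy 15): {"bzy":15,"j":[72,77],"pzx":[4,19,52],"qh":{"d":26,"tv":6,"vy":32},"r":{"ae":43,"mzr":61,"xu":67}}
After op 4 (add /r/ed 76): {"bzy":15,"j":[72,77],"pzx":[4,19,52],"qh":{"d":26,"tv":6,"vy":32},"r":{"ae":43,"ed":76,"mzr":61,"xu":67}}
After op 5 (replace /j/0 98): {"bzy":15,"j":[98,77],"pzx":[4,19,52],"qh":{"d":26,"tv":6,"vy":32},"r":{"ae":43,"ed":76,"mzr":61,"xu":67}}
After op 6 (replace /r/mzr 98): {"bzy":15,"j":[98,77],"pzx":[4,19,52],"qh":{"d":26,"tv":6,"vy":32},"r":{"ae":43,"ed":76,"mzr":98,"xu":67}}
After op 7 (replace /r/ed 98): {"bzy":15,"j":[98,77],"pzx":[4,19,52],"qh":{"d":26,"tv":6,"vy":32},"r":{"ae":43,"ed":98,"mzr":98,"xu":67}}
After op 8 (add /hdf 74): {"bzy":15,"hdf":74,"j":[98,77],"pzx":[4,19,52],"qh":{"d":26,"tv":6,"vy":32},"r":{"ae":43,"ed":98,"mzr":98,"xu":67}}
After op 9 (replace /pzx/2 69): {"bzy":15,"hdf":74,"j":[98,77],"pzx":[4,19,69],"qh":{"d":26,"tv":6,"vy":32},"r":{"ae":43,"ed":98,"mzr":98,"xu":67}}
After op 10 (add /r/qy 57): {"bzy":15,"hdf":74,"j":[98,77],"pzx":[4,19,69],"qh":{"d":26,"tv":6,"vy":32},"r":{"ae":43,"ed":98,"mzr":98,"qy":57,"xu":67}}
After op 11 (add /rg 9): {"bzy":15,"hdf":74,"j":[98,77],"pzx":[4,19,69],"qh":{"d":26,"tv":6,"vy":32},"r":{"ae":43,"ed":98,"mzr":98,"qy":57,"xu":67},"rg":9}
After op 12 (add /qh/pwz 48): {"bzy":15,"hdf":74,"j":[98,77],"pzx":[4,19,69],"qh":{"d":26,"pwz":48,"tv":6,"vy":32},"r":{"ae":43,"ed":98,"mzr":98,"qy":57,"xu":67},"rg":9}
After op 13 (replace /qh/pwz 93): {"bzy":15,"hdf":74,"j":[98,77],"pzx":[4,19,69],"qh":{"d":26,"pwz":93,"tv":6,"vy":32},"r":{"ae":43,"ed":98,"mzr":98,"qy":57,"xu":67},"rg":9}

Answer: {"bzy":15,"hdf":74,"j":[98,77],"pzx":[4,19,69],"qh":{"d":26,"pwz":93,"tv":6,"vy":32},"r":{"ae":43,"ed":98,"mzr":98,"qy":57,"xu":67},"rg":9}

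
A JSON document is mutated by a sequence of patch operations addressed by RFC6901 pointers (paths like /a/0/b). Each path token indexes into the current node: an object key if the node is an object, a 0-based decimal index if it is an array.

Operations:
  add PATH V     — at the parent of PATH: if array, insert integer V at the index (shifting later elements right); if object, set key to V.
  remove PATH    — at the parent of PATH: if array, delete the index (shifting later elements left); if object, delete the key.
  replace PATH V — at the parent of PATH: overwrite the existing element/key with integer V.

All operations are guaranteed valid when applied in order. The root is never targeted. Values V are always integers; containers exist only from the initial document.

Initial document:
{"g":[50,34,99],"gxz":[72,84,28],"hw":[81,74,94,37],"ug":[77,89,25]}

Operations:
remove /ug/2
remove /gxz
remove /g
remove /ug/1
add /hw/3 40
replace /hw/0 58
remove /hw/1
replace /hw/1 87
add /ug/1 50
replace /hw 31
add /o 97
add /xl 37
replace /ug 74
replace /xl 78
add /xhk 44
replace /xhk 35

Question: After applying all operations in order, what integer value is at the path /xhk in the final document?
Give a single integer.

After op 1 (remove /ug/2): {"g":[50,34,99],"gxz":[72,84,28],"hw":[81,74,94,37],"ug":[77,89]}
After op 2 (remove /gxz): {"g":[50,34,99],"hw":[81,74,94,37],"ug":[77,89]}
After op 3 (remove /g): {"hw":[81,74,94,37],"ug":[77,89]}
After op 4 (remove /ug/1): {"hw":[81,74,94,37],"ug":[77]}
After op 5 (add /hw/3 40): {"hw":[81,74,94,40,37],"ug":[77]}
After op 6 (replace /hw/0 58): {"hw":[58,74,94,40,37],"ug":[77]}
After op 7 (remove /hw/1): {"hw":[58,94,40,37],"ug":[77]}
After op 8 (replace /hw/1 87): {"hw":[58,87,40,37],"ug":[77]}
After op 9 (add /ug/1 50): {"hw":[58,87,40,37],"ug":[77,50]}
After op 10 (replace /hw 31): {"hw":31,"ug":[77,50]}
After op 11 (add /o 97): {"hw":31,"o":97,"ug":[77,50]}
After op 12 (add /xl 37): {"hw":31,"o":97,"ug":[77,50],"xl":37}
After op 13 (replace /ug 74): {"hw":31,"o":97,"ug":74,"xl":37}
After op 14 (replace /xl 78): {"hw":31,"o":97,"ug":74,"xl":78}
After op 15 (add /xhk 44): {"hw":31,"o":97,"ug":74,"xhk":44,"xl":78}
After op 16 (replace /xhk 35): {"hw":31,"o":97,"ug":74,"xhk":35,"xl":78}
Value at /xhk: 35

Answer: 35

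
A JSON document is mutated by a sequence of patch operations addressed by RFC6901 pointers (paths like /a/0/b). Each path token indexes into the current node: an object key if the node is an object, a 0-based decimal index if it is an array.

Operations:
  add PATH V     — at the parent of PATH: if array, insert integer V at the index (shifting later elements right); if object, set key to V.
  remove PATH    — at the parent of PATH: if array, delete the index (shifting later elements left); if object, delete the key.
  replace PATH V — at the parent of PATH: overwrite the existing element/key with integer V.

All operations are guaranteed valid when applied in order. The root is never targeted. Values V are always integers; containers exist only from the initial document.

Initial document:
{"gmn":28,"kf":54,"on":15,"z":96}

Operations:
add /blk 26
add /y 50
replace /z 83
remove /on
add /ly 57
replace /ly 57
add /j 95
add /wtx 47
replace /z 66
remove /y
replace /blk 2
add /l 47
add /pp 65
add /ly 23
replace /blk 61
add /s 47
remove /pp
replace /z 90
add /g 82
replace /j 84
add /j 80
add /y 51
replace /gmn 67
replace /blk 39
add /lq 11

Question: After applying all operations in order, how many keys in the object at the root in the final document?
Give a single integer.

After op 1 (add /blk 26): {"blk":26,"gmn":28,"kf":54,"on":15,"z":96}
After op 2 (add /y 50): {"blk":26,"gmn":28,"kf":54,"on":15,"y":50,"z":96}
After op 3 (replace /z 83): {"blk":26,"gmn":28,"kf":54,"on":15,"y":50,"z":83}
After op 4 (remove /on): {"blk":26,"gmn":28,"kf":54,"y":50,"z":83}
After op 5 (add /ly 57): {"blk":26,"gmn":28,"kf":54,"ly":57,"y":50,"z":83}
After op 6 (replace /ly 57): {"blk":26,"gmn":28,"kf":54,"ly":57,"y":50,"z":83}
After op 7 (add /j 95): {"blk":26,"gmn":28,"j":95,"kf":54,"ly":57,"y":50,"z":83}
After op 8 (add /wtx 47): {"blk":26,"gmn":28,"j":95,"kf":54,"ly":57,"wtx":47,"y":50,"z":83}
After op 9 (replace /z 66): {"blk":26,"gmn":28,"j":95,"kf":54,"ly":57,"wtx":47,"y":50,"z":66}
After op 10 (remove /y): {"blk":26,"gmn":28,"j":95,"kf":54,"ly":57,"wtx":47,"z":66}
After op 11 (replace /blk 2): {"blk":2,"gmn":28,"j":95,"kf":54,"ly":57,"wtx":47,"z":66}
After op 12 (add /l 47): {"blk":2,"gmn":28,"j":95,"kf":54,"l":47,"ly":57,"wtx":47,"z":66}
After op 13 (add /pp 65): {"blk":2,"gmn":28,"j":95,"kf":54,"l":47,"ly":57,"pp":65,"wtx":47,"z":66}
After op 14 (add /ly 23): {"blk":2,"gmn":28,"j":95,"kf":54,"l":47,"ly":23,"pp":65,"wtx":47,"z":66}
After op 15 (replace /blk 61): {"blk":61,"gmn":28,"j":95,"kf":54,"l":47,"ly":23,"pp":65,"wtx":47,"z":66}
After op 16 (add /s 47): {"blk":61,"gmn":28,"j":95,"kf":54,"l":47,"ly":23,"pp":65,"s":47,"wtx":47,"z":66}
After op 17 (remove /pp): {"blk":61,"gmn":28,"j":95,"kf":54,"l":47,"ly":23,"s":47,"wtx":47,"z":66}
After op 18 (replace /z 90): {"blk":61,"gmn":28,"j":95,"kf":54,"l":47,"ly":23,"s":47,"wtx":47,"z":90}
After op 19 (add /g 82): {"blk":61,"g":82,"gmn":28,"j":95,"kf":54,"l":47,"ly":23,"s":47,"wtx":47,"z":90}
After op 20 (replace /j 84): {"blk":61,"g":82,"gmn":28,"j":84,"kf":54,"l":47,"ly":23,"s":47,"wtx":47,"z":90}
After op 21 (add /j 80): {"blk":61,"g":82,"gmn":28,"j":80,"kf":54,"l":47,"ly":23,"s":47,"wtx":47,"z":90}
After op 22 (add /y 51): {"blk":61,"g":82,"gmn":28,"j":80,"kf":54,"l":47,"ly":23,"s":47,"wtx":47,"y":51,"z":90}
After op 23 (replace /gmn 67): {"blk":61,"g":82,"gmn":67,"j":80,"kf":54,"l":47,"ly":23,"s":47,"wtx":47,"y":51,"z":90}
After op 24 (replace /blk 39): {"blk":39,"g":82,"gmn":67,"j":80,"kf":54,"l":47,"ly":23,"s":47,"wtx":47,"y":51,"z":90}
After op 25 (add /lq 11): {"blk":39,"g":82,"gmn":67,"j":80,"kf":54,"l":47,"lq":11,"ly":23,"s":47,"wtx":47,"y":51,"z":90}
Size at the root: 12

Answer: 12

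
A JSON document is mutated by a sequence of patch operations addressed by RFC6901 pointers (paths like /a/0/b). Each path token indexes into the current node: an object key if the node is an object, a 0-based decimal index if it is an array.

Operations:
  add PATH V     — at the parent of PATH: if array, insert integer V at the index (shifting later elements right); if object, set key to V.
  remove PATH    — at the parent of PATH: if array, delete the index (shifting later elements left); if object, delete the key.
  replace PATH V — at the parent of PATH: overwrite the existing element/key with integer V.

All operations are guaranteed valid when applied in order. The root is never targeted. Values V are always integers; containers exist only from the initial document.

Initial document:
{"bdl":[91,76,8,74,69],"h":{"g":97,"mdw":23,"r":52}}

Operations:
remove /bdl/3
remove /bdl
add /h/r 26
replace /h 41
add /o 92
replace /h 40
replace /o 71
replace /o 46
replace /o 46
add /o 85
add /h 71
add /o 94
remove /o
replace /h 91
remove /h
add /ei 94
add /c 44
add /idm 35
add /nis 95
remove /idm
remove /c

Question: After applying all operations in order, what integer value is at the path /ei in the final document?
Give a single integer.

After op 1 (remove /bdl/3): {"bdl":[91,76,8,69],"h":{"g":97,"mdw":23,"r":52}}
After op 2 (remove /bdl): {"h":{"g":97,"mdw":23,"r":52}}
After op 3 (add /h/r 26): {"h":{"g":97,"mdw":23,"r":26}}
After op 4 (replace /h 41): {"h":41}
After op 5 (add /o 92): {"h":41,"o":92}
After op 6 (replace /h 40): {"h":40,"o":92}
After op 7 (replace /o 71): {"h":40,"o":71}
After op 8 (replace /o 46): {"h":40,"o":46}
After op 9 (replace /o 46): {"h":40,"o":46}
After op 10 (add /o 85): {"h":40,"o":85}
After op 11 (add /h 71): {"h":71,"o":85}
After op 12 (add /o 94): {"h":71,"o":94}
After op 13 (remove /o): {"h":71}
After op 14 (replace /h 91): {"h":91}
After op 15 (remove /h): {}
After op 16 (add /ei 94): {"ei":94}
After op 17 (add /c 44): {"c":44,"ei":94}
After op 18 (add /idm 35): {"c":44,"ei":94,"idm":35}
After op 19 (add /nis 95): {"c":44,"ei":94,"idm":35,"nis":95}
After op 20 (remove /idm): {"c":44,"ei":94,"nis":95}
After op 21 (remove /c): {"ei":94,"nis":95}
Value at /ei: 94

Answer: 94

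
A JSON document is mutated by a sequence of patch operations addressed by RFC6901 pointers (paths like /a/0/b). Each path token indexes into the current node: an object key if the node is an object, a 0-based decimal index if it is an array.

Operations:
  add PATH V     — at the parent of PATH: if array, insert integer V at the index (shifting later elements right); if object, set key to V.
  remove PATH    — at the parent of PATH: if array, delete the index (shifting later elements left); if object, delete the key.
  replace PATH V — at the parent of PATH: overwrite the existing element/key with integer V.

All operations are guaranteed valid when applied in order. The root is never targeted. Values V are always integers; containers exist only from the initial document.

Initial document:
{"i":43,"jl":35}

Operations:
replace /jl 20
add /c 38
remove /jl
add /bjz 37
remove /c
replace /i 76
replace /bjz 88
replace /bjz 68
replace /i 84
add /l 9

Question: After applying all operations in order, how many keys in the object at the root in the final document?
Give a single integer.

Answer: 3

Derivation:
After op 1 (replace /jl 20): {"i":43,"jl":20}
After op 2 (add /c 38): {"c":38,"i":43,"jl":20}
After op 3 (remove /jl): {"c":38,"i":43}
After op 4 (add /bjz 37): {"bjz":37,"c":38,"i":43}
After op 5 (remove /c): {"bjz":37,"i":43}
After op 6 (replace /i 76): {"bjz":37,"i":76}
After op 7 (replace /bjz 88): {"bjz":88,"i":76}
After op 8 (replace /bjz 68): {"bjz":68,"i":76}
After op 9 (replace /i 84): {"bjz":68,"i":84}
After op 10 (add /l 9): {"bjz":68,"i":84,"l":9}
Size at the root: 3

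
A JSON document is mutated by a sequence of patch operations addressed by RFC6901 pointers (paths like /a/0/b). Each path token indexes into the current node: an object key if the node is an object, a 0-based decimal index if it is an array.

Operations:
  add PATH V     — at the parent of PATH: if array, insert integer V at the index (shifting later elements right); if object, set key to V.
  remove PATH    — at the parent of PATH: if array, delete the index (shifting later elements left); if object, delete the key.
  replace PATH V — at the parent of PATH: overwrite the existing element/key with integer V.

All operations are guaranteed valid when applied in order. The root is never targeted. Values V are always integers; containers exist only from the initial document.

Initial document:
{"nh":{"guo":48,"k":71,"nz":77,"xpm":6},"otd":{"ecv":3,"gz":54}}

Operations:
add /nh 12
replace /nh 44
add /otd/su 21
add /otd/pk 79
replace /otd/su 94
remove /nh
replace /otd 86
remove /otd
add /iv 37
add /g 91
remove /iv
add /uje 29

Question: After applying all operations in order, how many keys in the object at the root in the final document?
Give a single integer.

Answer: 2

Derivation:
After op 1 (add /nh 12): {"nh":12,"otd":{"ecv":3,"gz":54}}
After op 2 (replace /nh 44): {"nh":44,"otd":{"ecv":3,"gz":54}}
After op 3 (add /otd/su 21): {"nh":44,"otd":{"ecv":3,"gz":54,"su":21}}
After op 4 (add /otd/pk 79): {"nh":44,"otd":{"ecv":3,"gz":54,"pk":79,"su":21}}
After op 5 (replace /otd/su 94): {"nh":44,"otd":{"ecv":3,"gz":54,"pk":79,"su":94}}
After op 6 (remove /nh): {"otd":{"ecv":3,"gz":54,"pk":79,"su":94}}
After op 7 (replace /otd 86): {"otd":86}
After op 8 (remove /otd): {}
After op 9 (add /iv 37): {"iv":37}
After op 10 (add /g 91): {"g":91,"iv":37}
After op 11 (remove /iv): {"g":91}
After op 12 (add /uje 29): {"g":91,"uje":29}
Size at the root: 2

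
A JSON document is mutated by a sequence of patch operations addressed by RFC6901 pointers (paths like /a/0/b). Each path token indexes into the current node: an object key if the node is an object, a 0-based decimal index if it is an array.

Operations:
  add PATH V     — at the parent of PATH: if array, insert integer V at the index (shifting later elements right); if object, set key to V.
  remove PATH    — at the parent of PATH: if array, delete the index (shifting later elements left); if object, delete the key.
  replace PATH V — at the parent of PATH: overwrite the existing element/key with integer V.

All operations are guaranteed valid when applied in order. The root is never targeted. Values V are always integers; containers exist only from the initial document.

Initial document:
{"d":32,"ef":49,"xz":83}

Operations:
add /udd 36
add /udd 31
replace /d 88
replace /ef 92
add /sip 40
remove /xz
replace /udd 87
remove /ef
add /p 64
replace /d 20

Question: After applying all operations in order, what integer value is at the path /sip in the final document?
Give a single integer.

Answer: 40

Derivation:
After op 1 (add /udd 36): {"d":32,"ef":49,"udd":36,"xz":83}
After op 2 (add /udd 31): {"d":32,"ef":49,"udd":31,"xz":83}
After op 3 (replace /d 88): {"d":88,"ef":49,"udd":31,"xz":83}
After op 4 (replace /ef 92): {"d":88,"ef":92,"udd":31,"xz":83}
After op 5 (add /sip 40): {"d":88,"ef":92,"sip":40,"udd":31,"xz":83}
After op 6 (remove /xz): {"d":88,"ef":92,"sip":40,"udd":31}
After op 7 (replace /udd 87): {"d":88,"ef":92,"sip":40,"udd":87}
After op 8 (remove /ef): {"d":88,"sip":40,"udd":87}
After op 9 (add /p 64): {"d":88,"p":64,"sip":40,"udd":87}
After op 10 (replace /d 20): {"d":20,"p":64,"sip":40,"udd":87}
Value at /sip: 40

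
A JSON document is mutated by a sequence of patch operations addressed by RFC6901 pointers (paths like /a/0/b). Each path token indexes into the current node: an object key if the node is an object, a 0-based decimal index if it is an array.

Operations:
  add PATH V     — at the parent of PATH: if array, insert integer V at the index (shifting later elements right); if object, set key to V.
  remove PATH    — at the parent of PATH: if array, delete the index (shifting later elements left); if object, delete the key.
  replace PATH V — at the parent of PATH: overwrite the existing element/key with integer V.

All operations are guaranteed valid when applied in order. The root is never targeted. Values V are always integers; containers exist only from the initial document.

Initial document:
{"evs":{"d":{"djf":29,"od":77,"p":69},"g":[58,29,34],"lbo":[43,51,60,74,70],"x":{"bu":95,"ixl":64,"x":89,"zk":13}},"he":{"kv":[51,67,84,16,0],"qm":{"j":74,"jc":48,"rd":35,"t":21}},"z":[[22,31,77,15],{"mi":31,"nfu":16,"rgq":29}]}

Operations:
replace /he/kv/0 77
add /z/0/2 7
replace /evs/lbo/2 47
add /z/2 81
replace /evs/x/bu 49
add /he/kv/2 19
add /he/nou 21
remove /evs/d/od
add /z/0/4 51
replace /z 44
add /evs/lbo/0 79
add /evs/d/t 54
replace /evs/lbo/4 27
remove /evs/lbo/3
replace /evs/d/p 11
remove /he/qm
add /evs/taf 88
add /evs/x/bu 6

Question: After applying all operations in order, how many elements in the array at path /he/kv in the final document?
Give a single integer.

After op 1 (replace /he/kv/0 77): {"evs":{"d":{"djf":29,"od":77,"p":69},"g":[58,29,34],"lbo":[43,51,60,74,70],"x":{"bu":95,"ixl":64,"x":89,"zk":13}},"he":{"kv":[77,67,84,16,0],"qm":{"j":74,"jc":48,"rd":35,"t":21}},"z":[[22,31,77,15],{"mi":31,"nfu":16,"rgq":29}]}
After op 2 (add /z/0/2 7): {"evs":{"d":{"djf":29,"od":77,"p":69},"g":[58,29,34],"lbo":[43,51,60,74,70],"x":{"bu":95,"ixl":64,"x":89,"zk":13}},"he":{"kv":[77,67,84,16,0],"qm":{"j":74,"jc":48,"rd":35,"t":21}},"z":[[22,31,7,77,15],{"mi":31,"nfu":16,"rgq":29}]}
After op 3 (replace /evs/lbo/2 47): {"evs":{"d":{"djf":29,"od":77,"p":69},"g":[58,29,34],"lbo":[43,51,47,74,70],"x":{"bu":95,"ixl":64,"x":89,"zk":13}},"he":{"kv":[77,67,84,16,0],"qm":{"j":74,"jc":48,"rd":35,"t":21}},"z":[[22,31,7,77,15],{"mi":31,"nfu":16,"rgq":29}]}
After op 4 (add /z/2 81): {"evs":{"d":{"djf":29,"od":77,"p":69},"g":[58,29,34],"lbo":[43,51,47,74,70],"x":{"bu":95,"ixl":64,"x":89,"zk":13}},"he":{"kv":[77,67,84,16,0],"qm":{"j":74,"jc":48,"rd":35,"t":21}},"z":[[22,31,7,77,15],{"mi":31,"nfu":16,"rgq":29},81]}
After op 5 (replace /evs/x/bu 49): {"evs":{"d":{"djf":29,"od":77,"p":69},"g":[58,29,34],"lbo":[43,51,47,74,70],"x":{"bu":49,"ixl":64,"x":89,"zk":13}},"he":{"kv":[77,67,84,16,0],"qm":{"j":74,"jc":48,"rd":35,"t":21}},"z":[[22,31,7,77,15],{"mi":31,"nfu":16,"rgq":29},81]}
After op 6 (add /he/kv/2 19): {"evs":{"d":{"djf":29,"od":77,"p":69},"g":[58,29,34],"lbo":[43,51,47,74,70],"x":{"bu":49,"ixl":64,"x":89,"zk":13}},"he":{"kv":[77,67,19,84,16,0],"qm":{"j":74,"jc":48,"rd":35,"t":21}},"z":[[22,31,7,77,15],{"mi":31,"nfu":16,"rgq":29},81]}
After op 7 (add /he/nou 21): {"evs":{"d":{"djf":29,"od":77,"p":69},"g":[58,29,34],"lbo":[43,51,47,74,70],"x":{"bu":49,"ixl":64,"x":89,"zk":13}},"he":{"kv":[77,67,19,84,16,0],"nou":21,"qm":{"j":74,"jc":48,"rd":35,"t":21}},"z":[[22,31,7,77,15],{"mi":31,"nfu":16,"rgq":29},81]}
After op 8 (remove /evs/d/od): {"evs":{"d":{"djf":29,"p":69},"g":[58,29,34],"lbo":[43,51,47,74,70],"x":{"bu":49,"ixl":64,"x":89,"zk":13}},"he":{"kv":[77,67,19,84,16,0],"nou":21,"qm":{"j":74,"jc":48,"rd":35,"t":21}},"z":[[22,31,7,77,15],{"mi":31,"nfu":16,"rgq":29},81]}
After op 9 (add /z/0/4 51): {"evs":{"d":{"djf":29,"p":69},"g":[58,29,34],"lbo":[43,51,47,74,70],"x":{"bu":49,"ixl":64,"x":89,"zk":13}},"he":{"kv":[77,67,19,84,16,0],"nou":21,"qm":{"j":74,"jc":48,"rd":35,"t":21}},"z":[[22,31,7,77,51,15],{"mi":31,"nfu":16,"rgq":29},81]}
After op 10 (replace /z 44): {"evs":{"d":{"djf":29,"p":69},"g":[58,29,34],"lbo":[43,51,47,74,70],"x":{"bu":49,"ixl":64,"x":89,"zk":13}},"he":{"kv":[77,67,19,84,16,0],"nou":21,"qm":{"j":74,"jc":48,"rd":35,"t":21}},"z":44}
After op 11 (add /evs/lbo/0 79): {"evs":{"d":{"djf":29,"p":69},"g":[58,29,34],"lbo":[79,43,51,47,74,70],"x":{"bu":49,"ixl":64,"x":89,"zk":13}},"he":{"kv":[77,67,19,84,16,0],"nou":21,"qm":{"j":74,"jc":48,"rd":35,"t":21}},"z":44}
After op 12 (add /evs/d/t 54): {"evs":{"d":{"djf":29,"p":69,"t":54},"g":[58,29,34],"lbo":[79,43,51,47,74,70],"x":{"bu":49,"ixl":64,"x":89,"zk":13}},"he":{"kv":[77,67,19,84,16,0],"nou":21,"qm":{"j":74,"jc":48,"rd":35,"t":21}},"z":44}
After op 13 (replace /evs/lbo/4 27): {"evs":{"d":{"djf":29,"p":69,"t":54},"g":[58,29,34],"lbo":[79,43,51,47,27,70],"x":{"bu":49,"ixl":64,"x":89,"zk":13}},"he":{"kv":[77,67,19,84,16,0],"nou":21,"qm":{"j":74,"jc":48,"rd":35,"t":21}},"z":44}
After op 14 (remove /evs/lbo/3): {"evs":{"d":{"djf":29,"p":69,"t":54},"g":[58,29,34],"lbo":[79,43,51,27,70],"x":{"bu":49,"ixl":64,"x":89,"zk":13}},"he":{"kv":[77,67,19,84,16,0],"nou":21,"qm":{"j":74,"jc":48,"rd":35,"t":21}},"z":44}
After op 15 (replace /evs/d/p 11): {"evs":{"d":{"djf":29,"p":11,"t":54},"g":[58,29,34],"lbo":[79,43,51,27,70],"x":{"bu":49,"ixl":64,"x":89,"zk":13}},"he":{"kv":[77,67,19,84,16,0],"nou":21,"qm":{"j":74,"jc":48,"rd":35,"t":21}},"z":44}
After op 16 (remove /he/qm): {"evs":{"d":{"djf":29,"p":11,"t":54},"g":[58,29,34],"lbo":[79,43,51,27,70],"x":{"bu":49,"ixl":64,"x":89,"zk":13}},"he":{"kv":[77,67,19,84,16,0],"nou":21},"z":44}
After op 17 (add /evs/taf 88): {"evs":{"d":{"djf":29,"p":11,"t":54},"g":[58,29,34],"lbo":[79,43,51,27,70],"taf":88,"x":{"bu":49,"ixl":64,"x":89,"zk":13}},"he":{"kv":[77,67,19,84,16,0],"nou":21},"z":44}
After op 18 (add /evs/x/bu 6): {"evs":{"d":{"djf":29,"p":11,"t":54},"g":[58,29,34],"lbo":[79,43,51,27,70],"taf":88,"x":{"bu":6,"ixl":64,"x":89,"zk":13}},"he":{"kv":[77,67,19,84,16,0],"nou":21},"z":44}
Size at path /he/kv: 6

Answer: 6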